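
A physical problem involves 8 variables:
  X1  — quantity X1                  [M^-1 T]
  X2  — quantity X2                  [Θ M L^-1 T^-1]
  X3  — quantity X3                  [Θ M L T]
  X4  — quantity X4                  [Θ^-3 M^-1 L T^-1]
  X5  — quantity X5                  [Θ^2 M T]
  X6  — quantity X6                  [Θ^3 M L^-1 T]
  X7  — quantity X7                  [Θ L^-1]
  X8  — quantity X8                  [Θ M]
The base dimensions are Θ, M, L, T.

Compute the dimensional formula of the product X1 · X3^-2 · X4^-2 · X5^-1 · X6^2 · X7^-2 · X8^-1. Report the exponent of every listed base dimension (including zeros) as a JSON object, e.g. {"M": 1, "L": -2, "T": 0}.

Write exponents as rows Θ,M,L,T / cols X1,X2,X3,X4,X5,X6,X7,X8:
  Θ: [ 0  1  1 -3  2  3  1  1]
  M: [-1  1  1 -1  1  1  0  1]
  L: [ 0 -1  1  1  0 -1 -1  0]
  T: [ 1 -1  1 -1  1  1  0  0]
  [Θ]: (1)·0+(-2)·1+(-2)·-3+(-1)·2+(2)·3+(-2)·1+(-1)·1 = 5
  [M]: (1)·-1+(-2)·1+(-2)·-1+(-1)·1+(2)·1+(-2)·0+(-1)·1 = -1
  [L]: (1)·0+(-2)·1+(-2)·1+(-1)·0+(2)·-1+(-2)·-1+(-1)·0 = -4
  [T]: (1)·1+(-2)·1+(-2)·-1+(-1)·1+(2)·1+(-2)·0+(-1)·0 = 2
⇒ Θ^5 M^-1 L^-4 T^2

{"Θ": 5, "M": -1, "L": -4, "T": 2}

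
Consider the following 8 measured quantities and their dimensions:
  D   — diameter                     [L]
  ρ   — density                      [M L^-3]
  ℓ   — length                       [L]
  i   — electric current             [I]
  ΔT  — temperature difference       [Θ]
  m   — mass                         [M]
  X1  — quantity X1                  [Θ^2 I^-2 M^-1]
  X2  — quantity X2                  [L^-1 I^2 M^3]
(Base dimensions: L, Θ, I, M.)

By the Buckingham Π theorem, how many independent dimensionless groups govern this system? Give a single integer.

Exponent matrix [L,Θ,I,M] × [D,ρ,ℓ,i,ΔT,m,X1,X2]:
  L: [ 1 -3  1  0  0  0  0 -1]
  Θ: [ 0  0  0  0  1  0  2  0]
  I: [ 0  0  0  1  0  0 -2  2]
  M: [ 0  1  0  0  0  1 -1  3]
RREF → pivots at {D,ρ,i,ΔT} ⇒ r = 4
8 vars − rank 4 = 4 Π groups

4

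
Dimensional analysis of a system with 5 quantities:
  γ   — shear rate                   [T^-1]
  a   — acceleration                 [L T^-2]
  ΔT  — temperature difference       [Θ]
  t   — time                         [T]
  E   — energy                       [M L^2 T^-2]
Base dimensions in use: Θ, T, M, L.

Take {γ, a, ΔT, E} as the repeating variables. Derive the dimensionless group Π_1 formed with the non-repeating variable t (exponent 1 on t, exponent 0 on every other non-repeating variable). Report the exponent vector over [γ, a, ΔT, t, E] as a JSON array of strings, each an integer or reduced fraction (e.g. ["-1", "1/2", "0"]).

Exponent matrix [Θ,T,M,L] × [γ,a,ΔT,t,E]:
  Θ: [ 0  0  1  0  0]
  T: [-1 -2  0  1 -2]
  M: [ 0  0  0  0  1]
  L: [ 0  1  0  0  2]
Row reduction gives pivot columns γ,a,ΔT,E; rank = 4
Repeat: γ,a,ΔT,E; free: t
RREF:
  r0: [   1    0    0   -1    0]
  r1: [   0    1    0    0    0]
  r2: [   0    0    1    0    0]
  r3: [   0    0    0    0    1]
Fix exponent of t at 1; solve each RREF row for its pivot's exponent:
  r0: exp(γ) + (-1)·1 = 0 ⇒ exp(γ) = 1
  r1: exp(a) + (0)·1 = 0 ⇒ exp(a) = 0
  r2: exp(ΔT) + (0)·1 = 0 ⇒ exp(ΔT) = 0
  r3: exp(E) + (0)·1 = 0 ⇒ exp(E) = 0
Π_1 = γ · t

["1", "0", "0", "1", "0"]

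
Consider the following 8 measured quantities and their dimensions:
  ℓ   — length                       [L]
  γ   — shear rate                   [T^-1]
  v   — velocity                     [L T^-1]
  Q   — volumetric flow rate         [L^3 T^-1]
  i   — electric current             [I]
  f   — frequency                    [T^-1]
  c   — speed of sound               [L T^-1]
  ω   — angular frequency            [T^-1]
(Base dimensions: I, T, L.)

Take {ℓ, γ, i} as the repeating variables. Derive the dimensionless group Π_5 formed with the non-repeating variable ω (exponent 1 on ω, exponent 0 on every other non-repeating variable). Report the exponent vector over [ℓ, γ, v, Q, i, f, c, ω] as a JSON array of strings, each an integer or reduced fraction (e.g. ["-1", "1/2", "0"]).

["0", "-1", "0", "0", "0", "0", "0", "1"]

Write exponents as rows I,T,L / cols ℓ,γ,v,Q,i,f,c,ω:
  I: [ 0  0  0  0  1  0  0  0]
  T: [ 0 -1 -1 -1  0 -1 -1 -1]
  L: [ 1  0  1  3  0  0  1  0]
Row reduction gives pivot columns ℓ,γ,i; rank = 3
Pivot set = {ℓ,γ,i}, free = {v,Q,f,c,ω}
RREF:
  r0: [   1    0    1    3    0    0    1    0]
  r1: [   0    1    1    1    0    1    1    1]
  r2: [   0    0    0    0    1    0    0    0]
Fix exponent of ω at 1, v at 0, Q at 0, f at 0, c at 0; solve each RREF row for its pivot's exponent:
  r0: exp(ℓ) + (0)·1 = 0 ⇒ exp(ℓ) = 0
  r1: exp(γ) + (1)·1 = 0 ⇒ exp(γ) = -1
  r2: exp(i) + (0)·1 = 0 ⇒ exp(i) = 0
Π_5 = γ^-1 · ω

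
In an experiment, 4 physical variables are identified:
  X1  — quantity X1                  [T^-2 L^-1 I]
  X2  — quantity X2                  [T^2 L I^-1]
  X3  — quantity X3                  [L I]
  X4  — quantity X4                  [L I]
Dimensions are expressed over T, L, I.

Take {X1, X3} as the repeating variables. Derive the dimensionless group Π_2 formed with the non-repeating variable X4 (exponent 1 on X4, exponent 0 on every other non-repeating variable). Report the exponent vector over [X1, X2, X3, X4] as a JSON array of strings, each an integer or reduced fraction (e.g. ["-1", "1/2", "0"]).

Exponent matrix [T,L,I] × [X1,X2,X3,X4]:
  T: [-2  2  0  0]
  L: [-1  1  1  1]
  I: [ 1 -1  1  1]
RREF → pivots at {X1,X3} ⇒ r = 2
Pivot set = {X1,X3}, free = {X2,X4}
RREF:
  r0: [   1   -1    0    0]
  r1: [   0    0    1    1]
  r2: [   0    0    0    0]
Fix exponent of X4 at 1, X2 at 0; solve each RREF row for its pivot's exponent:
  r0: exp(X1) + (0)·1 = 0 ⇒ exp(X1) = 0
  r1: exp(X3) + (1)·1 = 0 ⇒ exp(X3) = -1
Π_2 = X3^-1 · X4

["0", "0", "-1", "1"]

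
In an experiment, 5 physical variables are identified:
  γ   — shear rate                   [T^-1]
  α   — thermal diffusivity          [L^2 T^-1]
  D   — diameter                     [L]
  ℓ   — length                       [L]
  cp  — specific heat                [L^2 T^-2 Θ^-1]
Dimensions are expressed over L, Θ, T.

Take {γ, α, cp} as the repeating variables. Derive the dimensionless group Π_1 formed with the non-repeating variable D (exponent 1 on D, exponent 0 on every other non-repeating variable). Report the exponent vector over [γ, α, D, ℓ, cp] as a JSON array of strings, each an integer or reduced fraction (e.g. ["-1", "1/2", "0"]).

Dimensional matrix (L×Θ×T by γ×α×D×ℓ×cp):
  L: [ 0  2  1  1  2]
  Θ: [ 0  0  0  0 -1]
  T: [-1 -1  0  0 -2]
RREF → pivots at {γ,α,cp} ⇒ r = 3
Repeat: γ,α,cp; free: D,ℓ
RREF:
  r0: [   1    0 -1/2 -1/2    0]
  r1: [   0    1  1/2  1/2    0]
  r2: [   0    0    0    0    1]
Fix exponent of D at 1, ℓ at 0; solve each RREF row for its pivot's exponent:
  r0: exp(γ) + (-1/2)·1 = 0 ⇒ exp(γ) = 1/2
  r1: exp(α) + (1/2)·1 = 0 ⇒ exp(α) = -1/2
  r2: exp(cp) + (0)·1 = 0 ⇒ exp(cp) = 0
Π_1 = γ^(1/2) · α^(-1/2) · D

["1/2", "-1/2", "1", "0", "0"]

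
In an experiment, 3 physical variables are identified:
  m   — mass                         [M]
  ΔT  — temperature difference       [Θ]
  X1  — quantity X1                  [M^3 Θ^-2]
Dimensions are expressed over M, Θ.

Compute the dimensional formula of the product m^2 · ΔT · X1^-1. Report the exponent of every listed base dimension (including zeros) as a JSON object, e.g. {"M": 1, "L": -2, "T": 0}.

{"M": -1, "Θ": 3}

Dimensional matrix (M×Θ by m×ΔT×X1):
  M: [ 1  0  3]
  Θ: [ 0  1 -2]
  [M]: (2)·1+(1)·0+(-1)·3 = -1
  [Θ]: (2)·0+(1)·1+(-1)·-2 = 3
⇒ M^-1 Θ^3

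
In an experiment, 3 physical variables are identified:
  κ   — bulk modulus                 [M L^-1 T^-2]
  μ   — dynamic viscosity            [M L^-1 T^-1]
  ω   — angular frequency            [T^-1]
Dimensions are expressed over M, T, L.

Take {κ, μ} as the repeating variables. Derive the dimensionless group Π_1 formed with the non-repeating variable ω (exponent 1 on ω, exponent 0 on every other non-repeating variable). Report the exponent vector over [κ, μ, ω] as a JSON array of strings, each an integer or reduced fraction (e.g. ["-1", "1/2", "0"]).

Write exponents as rows M,T,L / cols κ,μ,ω:
  M: [ 1  1  0]
  T: [-2 -1 -1]
  L: [-1 -1  0]
Row reduction gives pivot columns κ,μ; rank = 2
Pivot set = {κ,μ}, free = {ω}
RREF:
  r0: [   1    0    1]
  r1: [   0    1   -1]
  r2: [   0    0    0]
Fix exponent of ω at 1; solve each RREF row for its pivot's exponent:
  r0: exp(κ) + (1)·1 = 0 ⇒ exp(κ) = -1
  r1: exp(μ) + (-1)·1 = 0 ⇒ exp(μ) = 1
Π_1 = κ^-1 · μ · ω

["-1", "1", "1"]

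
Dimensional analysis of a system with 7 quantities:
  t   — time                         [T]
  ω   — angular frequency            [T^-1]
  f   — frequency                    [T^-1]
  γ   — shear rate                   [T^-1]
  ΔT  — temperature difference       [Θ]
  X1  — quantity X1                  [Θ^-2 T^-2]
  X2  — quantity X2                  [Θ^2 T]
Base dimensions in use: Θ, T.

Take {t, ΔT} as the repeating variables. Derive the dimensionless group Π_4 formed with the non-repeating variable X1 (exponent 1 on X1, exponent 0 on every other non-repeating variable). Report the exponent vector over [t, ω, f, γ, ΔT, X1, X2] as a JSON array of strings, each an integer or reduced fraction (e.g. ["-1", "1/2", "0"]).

["2", "0", "0", "0", "2", "1", "0"]

Write exponents as rows Θ,T / cols t,ω,f,γ,ΔT,X1,X2:
  Θ: [ 0  0  0  0  1 -2  2]
  T: [ 1 -1 -1 -1  0 -2  1]
Echelon form has 2 nonzero rows (pivots: t,ΔT)
Pivot set = {t,ΔT}, free = {ω,f,γ,X1,X2}
RREF:
  r0: [   1   -1   -1   -1    0   -2    1]
  r1: [   0    0    0    0    1   -2    2]
Fix exponent of X1 at 1, ω at 0, f at 0, γ at 0, X2 at 0; solve each RREF row for its pivot's exponent:
  r0: exp(t) + (-2)·1 = 0 ⇒ exp(t) = 2
  r1: exp(ΔT) + (-2)·1 = 0 ⇒ exp(ΔT) = 2
Π_4 = t^2 · ΔT^2 · X1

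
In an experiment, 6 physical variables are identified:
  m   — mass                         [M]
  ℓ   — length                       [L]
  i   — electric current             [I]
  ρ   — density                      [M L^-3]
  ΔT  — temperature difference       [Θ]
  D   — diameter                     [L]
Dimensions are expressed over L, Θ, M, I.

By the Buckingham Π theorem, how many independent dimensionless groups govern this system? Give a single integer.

2

Dimensional matrix (L×Θ×M×I by m×ℓ×i×ρ×ΔT×D):
  L: [ 0  1  0 -3  0  1]
  Θ: [ 0  0  0  0  1  0]
  M: [ 1  0  0  1  0  0]
  I: [ 0  0  1  0  0  0]
RREF → pivots at {m,ℓ,i,ΔT} ⇒ r = 4
6 vars − rank 4 = 2 Π groups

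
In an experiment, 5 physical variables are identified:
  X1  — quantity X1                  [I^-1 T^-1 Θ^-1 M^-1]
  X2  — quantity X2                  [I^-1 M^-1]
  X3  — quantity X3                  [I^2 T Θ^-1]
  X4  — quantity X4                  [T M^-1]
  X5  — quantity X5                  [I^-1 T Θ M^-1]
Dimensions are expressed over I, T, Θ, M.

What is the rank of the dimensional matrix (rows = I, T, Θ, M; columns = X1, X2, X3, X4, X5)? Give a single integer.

Exponent matrix [I,T,Θ,M] × [X1,X2,X3,X4,X5]:
  I: [-1 -1  2  0 -1]
  T: [-1  0  1  1  1]
  Θ: [-1  0 -1  0  1]
  M: [-1 -1  0 -1 -1]
Echelon form has 3 nonzero rows (pivots: X1,X2,X3)

3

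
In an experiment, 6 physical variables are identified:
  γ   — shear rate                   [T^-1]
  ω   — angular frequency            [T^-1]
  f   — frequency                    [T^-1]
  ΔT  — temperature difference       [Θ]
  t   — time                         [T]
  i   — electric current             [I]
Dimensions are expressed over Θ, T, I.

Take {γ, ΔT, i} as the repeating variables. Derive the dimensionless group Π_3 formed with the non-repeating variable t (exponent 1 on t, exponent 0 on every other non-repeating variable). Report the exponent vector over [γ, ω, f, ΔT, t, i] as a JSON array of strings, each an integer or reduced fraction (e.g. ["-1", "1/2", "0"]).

["1", "0", "0", "0", "1", "0"]

Exponent matrix [Θ,T,I] × [γ,ω,f,ΔT,t,i]:
  Θ: [ 0  0  0  1  0  0]
  T: [-1 -1 -1  0  1  0]
  I: [ 0  0  0  0  0  1]
Echelon form has 3 nonzero rows (pivots: γ,ΔT,i)
Repeat: γ,ΔT,i; free: ω,f,t
RREF:
  r0: [   1    1    1    0   -1    0]
  r1: [   0    0    0    1    0    0]
  r2: [   0    0    0    0    0    1]
Fix exponent of t at 1, ω at 0, f at 0; solve each RREF row for its pivot's exponent:
  r0: exp(γ) + (-1)·1 = 0 ⇒ exp(γ) = 1
  r1: exp(ΔT) + (0)·1 = 0 ⇒ exp(ΔT) = 0
  r2: exp(i) + (0)·1 = 0 ⇒ exp(i) = 0
Π_3 = γ · t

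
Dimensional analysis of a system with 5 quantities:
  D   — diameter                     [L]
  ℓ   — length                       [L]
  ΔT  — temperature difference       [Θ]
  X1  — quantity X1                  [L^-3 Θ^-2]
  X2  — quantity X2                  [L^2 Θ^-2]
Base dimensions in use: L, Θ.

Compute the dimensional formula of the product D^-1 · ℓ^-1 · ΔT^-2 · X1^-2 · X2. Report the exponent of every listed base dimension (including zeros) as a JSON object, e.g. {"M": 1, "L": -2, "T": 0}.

{"L": 6, "Θ": 0}

Write exponents as rows L,Θ / cols D,ℓ,ΔT,X1,X2:
  L: [ 1  1  0 -3  2]
  Θ: [ 0  0  1 -2 -2]
  [L]: (-1)·1+(-1)·1+(-2)·0+(-2)·-3+(1)·2 = 6
  [Θ]: (-1)·0+(-1)·0+(-2)·1+(-2)·-2+(1)·-2 = 0
⇒ L^6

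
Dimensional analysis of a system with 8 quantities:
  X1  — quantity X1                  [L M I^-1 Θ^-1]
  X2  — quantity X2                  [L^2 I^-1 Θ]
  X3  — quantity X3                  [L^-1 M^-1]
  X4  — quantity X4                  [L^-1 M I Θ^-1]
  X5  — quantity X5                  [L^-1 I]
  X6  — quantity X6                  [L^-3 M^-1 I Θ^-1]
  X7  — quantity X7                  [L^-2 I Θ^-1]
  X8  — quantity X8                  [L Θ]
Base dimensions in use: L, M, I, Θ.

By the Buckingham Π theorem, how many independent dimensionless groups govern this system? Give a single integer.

Dimensional matrix (L×M×I×Θ by X1×X2×X3×X4×X5×X6×X7×X8):
  L: [ 1  2 -1 -1 -1 -3 -2  1]
  M: [ 1  0 -1  1  0 -1  0  0]
  I: [-1 -1  0  1  1  1  1  0]
  Θ: [-1  1  0 -1  0 -1 -1  1]
Echelon form has 3 nonzero rows (pivots: X1,X2,X3)
Π count = n − r = 8 − 3 = 5

5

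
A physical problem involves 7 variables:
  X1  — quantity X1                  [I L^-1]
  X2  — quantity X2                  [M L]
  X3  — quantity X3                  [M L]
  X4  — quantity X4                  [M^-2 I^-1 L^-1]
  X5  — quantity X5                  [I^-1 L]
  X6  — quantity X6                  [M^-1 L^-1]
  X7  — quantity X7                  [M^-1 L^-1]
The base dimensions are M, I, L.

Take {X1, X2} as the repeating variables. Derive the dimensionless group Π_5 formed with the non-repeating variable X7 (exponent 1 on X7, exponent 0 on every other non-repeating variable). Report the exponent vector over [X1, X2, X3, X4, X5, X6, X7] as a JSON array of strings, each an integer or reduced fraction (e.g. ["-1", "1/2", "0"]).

Dimensional matrix (M×I×L by X1×X2×X3×X4×X5×X6×X7):
  M: [ 0  1  1 -2  0 -1 -1]
  I: [ 1  0  0 -1 -1  0  0]
  L: [-1  1  1 -1  1 -1 -1]
RREF → pivots at {X1,X2} ⇒ r = 2
Repeat: X1,X2; free: X3,X4,X5,X6,X7
RREF:
  r0: [   1    0    0   -1   -1    0    0]
  r1: [   0    1    1   -2    0   -1   -1]
  r2: [   0    0    0    0    0    0    0]
Fix exponent of X7 at 1, X3 at 0, X4 at 0, X5 at 0, X6 at 0; solve each RREF row for its pivot's exponent:
  r0: exp(X1) + (0)·1 = 0 ⇒ exp(X1) = 0
  r1: exp(X2) + (-1)·1 = 0 ⇒ exp(X2) = 1
Π_5 = X2 · X7

["0", "1", "0", "0", "0", "0", "1"]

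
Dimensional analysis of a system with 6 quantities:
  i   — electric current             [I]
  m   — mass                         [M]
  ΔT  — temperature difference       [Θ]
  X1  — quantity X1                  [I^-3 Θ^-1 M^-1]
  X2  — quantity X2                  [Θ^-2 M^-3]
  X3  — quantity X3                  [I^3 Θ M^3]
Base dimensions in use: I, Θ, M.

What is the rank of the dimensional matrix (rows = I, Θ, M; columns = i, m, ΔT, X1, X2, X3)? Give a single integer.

Write exponents as rows I,Θ,M / cols i,m,ΔT,X1,X2,X3:
  I: [ 1  0  0 -3  0  3]
  Θ: [ 0  0  1 -1 -2  1]
  M: [ 0  1  0 -1 -3  3]
Echelon form has 3 nonzero rows (pivots: i,m,ΔT)

3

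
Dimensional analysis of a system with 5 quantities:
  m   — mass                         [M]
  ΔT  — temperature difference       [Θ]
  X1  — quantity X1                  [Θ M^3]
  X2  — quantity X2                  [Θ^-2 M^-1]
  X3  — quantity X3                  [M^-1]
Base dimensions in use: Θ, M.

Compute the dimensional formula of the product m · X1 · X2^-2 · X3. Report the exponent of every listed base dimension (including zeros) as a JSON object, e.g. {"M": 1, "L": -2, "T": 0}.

Write exponents as rows Θ,M / cols m,ΔT,X1,X2,X3:
  Θ: [ 0  1  1 -2  0]
  M: [ 1  0  3 -1 -1]
  [Θ]: (1)·0+(1)·1+(-2)·-2+(1)·0 = 5
  [M]: (1)·1+(1)·3+(-2)·-1+(1)·-1 = 5
⇒ Θ^5 M^5

{"Θ": 5, "M": 5}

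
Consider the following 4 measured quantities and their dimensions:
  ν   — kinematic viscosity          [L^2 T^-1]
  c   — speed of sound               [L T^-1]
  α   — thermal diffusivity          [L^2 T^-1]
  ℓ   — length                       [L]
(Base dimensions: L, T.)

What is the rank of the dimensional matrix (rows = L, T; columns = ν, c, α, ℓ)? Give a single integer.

Dimensional matrix (L×T by ν×c×α×ℓ):
  L: [ 2  1  2  1]
  T: [-1 -1 -1  0]
Row reduction gives pivot columns ν,c; rank = 2

2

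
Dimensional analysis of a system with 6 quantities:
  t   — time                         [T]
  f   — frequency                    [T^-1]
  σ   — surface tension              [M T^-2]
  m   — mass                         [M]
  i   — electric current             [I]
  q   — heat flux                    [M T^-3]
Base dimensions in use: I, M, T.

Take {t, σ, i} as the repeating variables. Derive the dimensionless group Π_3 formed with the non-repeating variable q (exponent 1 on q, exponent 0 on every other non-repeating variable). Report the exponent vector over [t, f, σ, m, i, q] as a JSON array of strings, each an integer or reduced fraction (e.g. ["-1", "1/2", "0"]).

Exponent matrix [I,M,T] × [t,f,σ,m,i,q]:
  I: [ 0  0  0  0  1  0]
  M: [ 0  0  1  1  0  1]
  T: [ 1 -1 -2  0  0 -3]
Echelon form has 3 nonzero rows (pivots: t,σ,i)
Repeat: t,σ,i; free: f,m,q
RREF:
  r0: [   1   -1    0    2    0   -1]
  r1: [   0    0    1    1    0    1]
  r2: [   0    0    0    0    1    0]
Fix exponent of q at 1, f at 0, m at 0; solve each RREF row for its pivot's exponent:
  r0: exp(t) + (-1)·1 = 0 ⇒ exp(t) = 1
  r1: exp(σ) + (1)·1 = 0 ⇒ exp(σ) = -1
  r2: exp(i) + (0)·1 = 0 ⇒ exp(i) = 0
Π_3 = t · σ^-1 · q

["1", "0", "-1", "0", "0", "1"]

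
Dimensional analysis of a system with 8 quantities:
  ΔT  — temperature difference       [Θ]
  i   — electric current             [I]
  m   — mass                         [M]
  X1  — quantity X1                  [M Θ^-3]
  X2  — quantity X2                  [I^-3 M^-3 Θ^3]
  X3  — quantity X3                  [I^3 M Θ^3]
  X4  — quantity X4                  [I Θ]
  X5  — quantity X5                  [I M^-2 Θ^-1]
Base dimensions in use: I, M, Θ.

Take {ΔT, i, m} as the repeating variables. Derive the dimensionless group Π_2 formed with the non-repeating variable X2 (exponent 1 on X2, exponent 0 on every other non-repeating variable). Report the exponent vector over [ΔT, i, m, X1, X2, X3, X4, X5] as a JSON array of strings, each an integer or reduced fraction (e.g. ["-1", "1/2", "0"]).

Dimensional matrix (I×M×Θ by ΔT×i×m×X1×X2×X3×X4×X5):
  I: [ 0  1  0  0 -3  3  1  1]
  M: [ 0  0  1  1 -3  1  0 -2]
  Θ: [ 1  0  0 -3  3  3  1 -1]
RREF → pivots at {ΔT,i,m} ⇒ r = 3
Repeat: ΔT,i,m; free: X1,X2,X3,X4,X5
RREF:
  r0: [   1    0    0   -3    3    3    1   -1]
  r1: [   0    1    0    0   -3    3    1    1]
  r2: [   0    0    1    1   -3    1    0   -2]
Fix exponent of X2 at 1, X1 at 0, X3 at 0, X4 at 0, X5 at 0; solve each RREF row for its pivot's exponent:
  r0: exp(ΔT) + (3)·1 = 0 ⇒ exp(ΔT) = -3
  r1: exp(i) + (-3)·1 = 0 ⇒ exp(i) = 3
  r2: exp(m) + (-3)·1 = 0 ⇒ exp(m) = 3
Π_2 = ΔT^-3 · i^3 · m^3 · X2

["-3", "3", "3", "0", "1", "0", "0", "0"]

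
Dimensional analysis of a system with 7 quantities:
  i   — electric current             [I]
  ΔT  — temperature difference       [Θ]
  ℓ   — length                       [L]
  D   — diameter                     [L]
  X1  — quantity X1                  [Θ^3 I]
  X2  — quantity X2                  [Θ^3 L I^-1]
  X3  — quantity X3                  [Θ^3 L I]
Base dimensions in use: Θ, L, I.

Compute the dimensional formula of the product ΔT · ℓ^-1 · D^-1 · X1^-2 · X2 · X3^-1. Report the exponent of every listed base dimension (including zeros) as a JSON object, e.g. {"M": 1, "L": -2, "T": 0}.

{"Θ": -5, "L": -2, "I": -4}

Write exponents as rows Θ,L,I / cols i,ΔT,ℓ,D,X1,X2,X3:
  Θ: [ 0  1  0  0  3  3  3]
  L: [ 0  0  1  1  0  1  1]
  I: [ 1  0  0  0  1 -1  1]
  [Θ]: (1)·1+(-1)·0+(-1)·0+(-2)·3+(1)·3+(-1)·3 = -5
  [L]: (1)·0+(-1)·1+(-1)·1+(-2)·0+(1)·1+(-1)·1 = -2
  [I]: (1)·0+(-1)·0+(-1)·0+(-2)·1+(1)·-1+(-1)·1 = -4
⇒ Θ^-5 L^-2 I^-4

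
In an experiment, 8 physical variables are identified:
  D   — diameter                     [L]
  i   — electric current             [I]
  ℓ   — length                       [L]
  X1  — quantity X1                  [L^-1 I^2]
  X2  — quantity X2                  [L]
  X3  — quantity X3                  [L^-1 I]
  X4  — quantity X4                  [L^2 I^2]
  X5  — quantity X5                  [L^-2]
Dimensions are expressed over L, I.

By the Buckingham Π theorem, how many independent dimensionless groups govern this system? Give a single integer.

Exponent matrix [L,I] × [D,i,ℓ,X1,X2,X3,X4,X5]:
  L: [ 1  0  1 -1  1 -1  2 -2]
  I: [ 0  1  0  2  0  1  2  0]
Row reduction gives pivot columns D,i; rank = 2
8 vars − rank 2 = 6 Π groups

6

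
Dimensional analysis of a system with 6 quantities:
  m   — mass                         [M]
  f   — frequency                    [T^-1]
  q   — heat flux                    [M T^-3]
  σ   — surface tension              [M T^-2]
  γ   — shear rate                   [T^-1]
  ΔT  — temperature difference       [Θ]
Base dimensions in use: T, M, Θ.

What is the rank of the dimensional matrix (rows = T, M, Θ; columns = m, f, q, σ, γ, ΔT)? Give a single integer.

Dimensional matrix (T×M×Θ by m×f×q×σ×γ×ΔT):
  T: [ 0 -1 -3 -2 -1  0]
  M: [ 1  0  1  1  0  0]
  Θ: [ 0  0  0  0  0  1]
Row reduction gives pivot columns m,f,ΔT; rank = 3

3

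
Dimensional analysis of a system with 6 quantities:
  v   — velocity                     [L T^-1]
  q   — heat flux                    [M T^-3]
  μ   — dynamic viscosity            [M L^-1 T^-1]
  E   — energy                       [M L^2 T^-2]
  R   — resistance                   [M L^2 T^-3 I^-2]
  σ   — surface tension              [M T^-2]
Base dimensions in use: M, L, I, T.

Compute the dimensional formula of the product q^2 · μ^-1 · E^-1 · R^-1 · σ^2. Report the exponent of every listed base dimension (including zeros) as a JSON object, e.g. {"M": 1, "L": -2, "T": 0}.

Exponent matrix [M,L,I,T] × [v,q,μ,E,R,σ]:
  M: [ 0  1  1  1  1  1]
  L: [ 1  0 -1  2  2  0]
  I: [ 0  0  0  0 -2  0]
  T: [-1 -3 -1 -2 -3 -2]
  [M]: (2)·1+(-1)·1+(-1)·1+(-1)·1+(2)·1 = 1
  [L]: (2)·0+(-1)·-1+(-1)·2+(-1)·2+(2)·0 = -3
  [I]: (2)·0+(-1)·0+(-1)·0+(-1)·-2+(2)·0 = 2
  [T]: (2)·-3+(-1)·-1+(-1)·-2+(-1)·-3+(2)·-2 = -4
⇒ M L^-3 I^2 T^-4

{"M": 1, "L": -3, "I": 2, "T": -4}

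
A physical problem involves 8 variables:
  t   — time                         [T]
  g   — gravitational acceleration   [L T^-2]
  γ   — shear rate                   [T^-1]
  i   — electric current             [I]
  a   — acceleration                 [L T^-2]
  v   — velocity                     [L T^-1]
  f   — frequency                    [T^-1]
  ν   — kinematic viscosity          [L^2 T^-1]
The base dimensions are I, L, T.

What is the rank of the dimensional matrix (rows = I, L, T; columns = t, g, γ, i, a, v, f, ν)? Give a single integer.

3

Write exponents as rows I,L,T / cols t,g,γ,i,a,v,f,ν:
  I: [ 0  0  0  1  0  0  0  0]
  L: [ 0  1  0  0  1  1  0  2]
  T: [ 1 -2 -1  0 -2 -1 -1 -1]
RREF → pivots at {t,g,i} ⇒ r = 3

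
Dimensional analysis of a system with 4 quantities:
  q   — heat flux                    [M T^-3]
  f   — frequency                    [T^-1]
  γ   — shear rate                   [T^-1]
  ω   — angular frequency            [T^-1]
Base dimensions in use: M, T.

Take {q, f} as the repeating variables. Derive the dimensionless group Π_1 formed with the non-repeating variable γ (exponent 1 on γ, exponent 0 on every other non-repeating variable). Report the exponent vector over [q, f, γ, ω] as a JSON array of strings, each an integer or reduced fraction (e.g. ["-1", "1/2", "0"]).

Exponent matrix [M,T] × [q,f,γ,ω]:
  M: [ 1  0  0  0]
  T: [-3 -1 -1 -1]
Row reduction gives pivot columns q,f; rank = 2
Repeat: q,f; free: γ,ω
RREF:
  r0: [   1    0    0    0]
  r1: [   0    1    1    1]
Fix exponent of γ at 1, ω at 0; solve each RREF row for its pivot's exponent:
  r0: exp(q) + (0)·1 = 0 ⇒ exp(q) = 0
  r1: exp(f) + (1)·1 = 0 ⇒ exp(f) = -1
Π_1 = f^-1 · γ

["0", "-1", "1", "0"]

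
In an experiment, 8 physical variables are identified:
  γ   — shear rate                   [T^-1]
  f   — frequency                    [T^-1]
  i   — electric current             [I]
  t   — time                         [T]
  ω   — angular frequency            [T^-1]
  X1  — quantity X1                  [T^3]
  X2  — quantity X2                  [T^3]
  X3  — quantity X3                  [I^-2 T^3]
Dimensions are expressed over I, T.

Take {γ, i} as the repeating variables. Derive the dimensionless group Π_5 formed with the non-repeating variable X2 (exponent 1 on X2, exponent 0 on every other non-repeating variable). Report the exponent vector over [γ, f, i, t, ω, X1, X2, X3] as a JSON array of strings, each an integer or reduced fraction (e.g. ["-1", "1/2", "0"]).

["3", "0", "0", "0", "0", "0", "1", "0"]

Exponent matrix [I,T] × [γ,f,i,t,ω,X1,X2,X3]:
  I: [ 0  0  1  0  0  0  0 -2]
  T: [-1 -1  0  1 -1  3  3  3]
RREF → pivots at {γ,i} ⇒ r = 2
Pivot set = {γ,i}, free = {f,t,ω,X1,X2,X3}
RREF:
  r0: [   1    1    0   -1    1   -3   -3   -3]
  r1: [   0    0    1    0    0    0    0   -2]
Fix exponent of X2 at 1, f at 0, t at 0, ω at 0, X1 at 0, X3 at 0; solve each RREF row for its pivot's exponent:
  r0: exp(γ) + (-3)·1 = 0 ⇒ exp(γ) = 3
  r1: exp(i) + (0)·1 = 0 ⇒ exp(i) = 0
Π_5 = γ^3 · X2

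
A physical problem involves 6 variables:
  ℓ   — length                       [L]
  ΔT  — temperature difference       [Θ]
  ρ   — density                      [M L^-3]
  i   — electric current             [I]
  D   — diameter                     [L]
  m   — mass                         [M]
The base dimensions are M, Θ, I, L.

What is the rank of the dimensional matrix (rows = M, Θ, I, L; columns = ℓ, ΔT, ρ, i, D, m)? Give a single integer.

Exponent matrix [M,Θ,I,L] × [ℓ,ΔT,ρ,i,D,m]:
  M: [ 0  0  1  0  0  1]
  Θ: [ 0  1  0  0  0  0]
  I: [ 0  0  0  1  0  0]
  L: [ 1  0 -3  0  1  0]
Echelon form has 4 nonzero rows (pivots: ℓ,ΔT,ρ,i)

4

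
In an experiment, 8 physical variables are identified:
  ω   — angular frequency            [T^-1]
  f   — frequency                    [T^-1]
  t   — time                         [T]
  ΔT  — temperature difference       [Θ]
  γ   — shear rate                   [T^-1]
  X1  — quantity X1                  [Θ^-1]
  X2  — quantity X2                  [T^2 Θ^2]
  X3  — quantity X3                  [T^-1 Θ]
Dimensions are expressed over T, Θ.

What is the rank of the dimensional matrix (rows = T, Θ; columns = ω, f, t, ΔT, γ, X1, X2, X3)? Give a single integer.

Write exponents as rows T,Θ / cols ω,f,t,ΔT,γ,X1,X2,X3:
  T: [-1 -1  1  0 -1  0  2 -1]
  Θ: [ 0  0  0  1  0 -1  2  1]
Echelon form has 2 nonzero rows (pivots: ω,ΔT)

2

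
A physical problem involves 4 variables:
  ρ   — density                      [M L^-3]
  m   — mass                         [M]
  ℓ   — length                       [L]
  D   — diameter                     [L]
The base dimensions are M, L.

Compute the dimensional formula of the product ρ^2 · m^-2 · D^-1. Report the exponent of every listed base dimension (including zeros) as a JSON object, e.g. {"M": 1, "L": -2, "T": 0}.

{"M": 0, "L": -7}

Exponent matrix [M,L] × [ρ,m,ℓ,D]:
  M: [ 1  1  0  0]
  L: [-3  0  1  1]
  [M]: (2)·1+(-2)·1+(-1)·0 = 0
  [L]: (2)·-3+(-2)·0+(-1)·1 = -7
⇒ L^-7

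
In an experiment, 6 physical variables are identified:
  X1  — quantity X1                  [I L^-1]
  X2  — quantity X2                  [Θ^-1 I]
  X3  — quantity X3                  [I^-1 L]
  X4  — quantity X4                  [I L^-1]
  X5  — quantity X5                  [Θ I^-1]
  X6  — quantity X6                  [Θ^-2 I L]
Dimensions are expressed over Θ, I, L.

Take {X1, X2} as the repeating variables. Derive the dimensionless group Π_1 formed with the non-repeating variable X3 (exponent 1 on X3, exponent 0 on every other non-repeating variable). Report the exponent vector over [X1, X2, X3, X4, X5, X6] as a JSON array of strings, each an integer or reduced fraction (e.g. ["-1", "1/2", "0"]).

["1", "0", "1", "0", "0", "0"]

Exponent matrix [Θ,I,L] × [X1,X2,X3,X4,X5,X6]:
  Θ: [ 0 -1  0  0  1 -2]
  I: [ 1  1 -1  1 -1  1]
  L: [-1  0  1 -1  0  1]
Echelon form has 2 nonzero rows (pivots: X1,X2)
Repeat: X1,X2; free: X3,X4,X5,X6
RREF:
  r0: [   1    0   -1    1    0   -1]
  r1: [   0    1    0    0   -1    2]
  r2: [   0    0    0    0    0    0]
Fix exponent of X3 at 1, X4 at 0, X5 at 0, X6 at 0; solve each RREF row for its pivot's exponent:
  r0: exp(X1) + (-1)·1 = 0 ⇒ exp(X1) = 1
  r1: exp(X2) + (0)·1 = 0 ⇒ exp(X2) = 0
Π_1 = X1 · X3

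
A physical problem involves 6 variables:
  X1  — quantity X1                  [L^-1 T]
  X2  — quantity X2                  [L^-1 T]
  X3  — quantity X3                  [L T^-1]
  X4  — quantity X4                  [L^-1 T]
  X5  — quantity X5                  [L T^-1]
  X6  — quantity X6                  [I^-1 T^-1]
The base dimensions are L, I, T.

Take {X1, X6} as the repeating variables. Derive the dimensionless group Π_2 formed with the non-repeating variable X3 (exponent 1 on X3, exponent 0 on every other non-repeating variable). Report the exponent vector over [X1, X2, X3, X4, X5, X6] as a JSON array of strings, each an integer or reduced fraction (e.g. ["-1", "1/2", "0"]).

Exponent matrix [L,I,T] × [X1,X2,X3,X4,X5,X6]:
  L: [-1 -1  1 -1  1  0]
  I: [ 0  0  0  0  0 -1]
  T: [ 1  1 -1  1 -1 -1]
RREF → pivots at {X1,X6} ⇒ r = 2
Repeat: X1,X6; free: X2,X3,X4,X5
RREF:
  r0: [   1    1   -1    1   -1    0]
  r1: [   0    0    0    0    0    1]
  r2: [   0    0    0    0    0    0]
Fix exponent of X3 at 1, X2 at 0, X4 at 0, X5 at 0; solve each RREF row for its pivot's exponent:
  r0: exp(X1) + (-1)·1 = 0 ⇒ exp(X1) = 1
  r1: exp(X6) + (0)·1 = 0 ⇒ exp(X6) = 0
Π_2 = X1 · X3

["1", "0", "1", "0", "0", "0"]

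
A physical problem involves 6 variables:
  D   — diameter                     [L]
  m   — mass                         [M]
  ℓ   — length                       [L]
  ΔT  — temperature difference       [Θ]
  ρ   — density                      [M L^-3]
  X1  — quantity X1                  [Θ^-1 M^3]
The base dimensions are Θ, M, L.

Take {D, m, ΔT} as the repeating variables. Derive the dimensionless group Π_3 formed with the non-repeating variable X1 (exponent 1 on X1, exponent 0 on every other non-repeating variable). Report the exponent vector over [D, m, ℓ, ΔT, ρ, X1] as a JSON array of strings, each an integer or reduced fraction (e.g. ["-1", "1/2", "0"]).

["0", "-3", "0", "1", "0", "1"]

Write exponents as rows Θ,M,L / cols D,m,ℓ,ΔT,ρ,X1:
  Θ: [ 0  0  0  1  0 -1]
  M: [ 0  1  0  0  1  3]
  L: [ 1  0  1  0 -3  0]
Echelon form has 3 nonzero rows (pivots: D,m,ΔT)
Repeat: D,m,ΔT; free: ℓ,ρ,X1
RREF:
  r0: [   1    0    1    0   -3    0]
  r1: [   0    1    0    0    1    3]
  r2: [   0    0    0    1    0   -1]
Fix exponent of X1 at 1, ℓ at 0, ρ at 0; solve each RREF row for its pivot's exponent:
  r0: exp(D) + (0)·1 = 0 ⇒ exp(D) = 0
  r1: exp(m) + (3)·1 = 0 ⇒ exp(m) = -3
  r2: exp(ΔT) + (-1)·1 = 0 ⇒ exp(ΔT) = 1
Π_3 = m^-3 · ΔT · X1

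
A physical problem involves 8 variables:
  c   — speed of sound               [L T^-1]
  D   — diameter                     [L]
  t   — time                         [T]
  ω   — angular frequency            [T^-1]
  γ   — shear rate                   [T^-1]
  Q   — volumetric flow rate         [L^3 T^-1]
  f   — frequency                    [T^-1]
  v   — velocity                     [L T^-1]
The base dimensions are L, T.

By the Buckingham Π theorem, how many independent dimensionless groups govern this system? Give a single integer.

Write exponents as rows L,T / cols c,D,t,ω,γ,Q,f,v:
  L: [ 1  1  0  0  0  3  0  1]
  T: [-1  0  1 -1 -1 -1 -1 -1]
Row reduction gives pivot columns c,D; rank = 2
Π count = n − r = 8 − 2 = 6

6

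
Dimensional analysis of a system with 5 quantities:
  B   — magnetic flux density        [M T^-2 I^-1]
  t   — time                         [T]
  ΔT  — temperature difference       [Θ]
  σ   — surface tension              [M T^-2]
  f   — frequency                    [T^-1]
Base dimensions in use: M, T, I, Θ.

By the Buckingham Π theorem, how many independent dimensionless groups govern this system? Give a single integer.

1

Write exponents as rows M,T,I,Θ / cols B,t,ΔT,σ,f:
  M: [ 1  0  0  1  0]
  T: [-2  1  0 -2 -1]
  I: [-1  0  0  0  0]
  Θ: [ 0  0  1  0  0]
Echelon form has 4 nonzero rows (pivots: B,t,ΔT,σ)
5 vars − rank 4 = 1 Π group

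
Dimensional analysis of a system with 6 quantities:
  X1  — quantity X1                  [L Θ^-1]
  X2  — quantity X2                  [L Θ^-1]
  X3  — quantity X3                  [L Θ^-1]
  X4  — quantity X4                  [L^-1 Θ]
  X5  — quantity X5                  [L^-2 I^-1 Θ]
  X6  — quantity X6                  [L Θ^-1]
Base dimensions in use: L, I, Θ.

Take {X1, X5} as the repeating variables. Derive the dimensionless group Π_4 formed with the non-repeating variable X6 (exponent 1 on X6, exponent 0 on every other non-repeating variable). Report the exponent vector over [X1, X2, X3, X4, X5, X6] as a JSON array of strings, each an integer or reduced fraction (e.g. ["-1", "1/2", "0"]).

Exponent matrix [L,I,Θ] × [X1,X2,X3,X4,X5,X6]:
  L: [ 1  1  1 -1 -2  1]
  I: [ 0  0  0  0 -1  0]
  Θ: [-1 -1 -1  1  1 -1]
Echelon form has 2 nonzero rows (pivots: X1,X5)
Pivot set = {X1,X5}, free = {X2,X3,X4,X6}
RREF:
  r0: [   1    1    1   -1    0    1]
  r1: [   0    0    0    0    1    0]
  r2: [   0    0    0    0    0    0]
Fix exponent of X6 at 1, X2 at 0, X3 at 0, X4 at 0; solve each RREF row for its pivot's exponent:
  r0: exp(X1) + (1)·1 = 0 ⇒ exp(X1) = -1
  r1: exp(X5) + (0)·1 = 0 ⇒ exp(X5) = 0
Π_4 = X1^-1 · X6

["-1", "0", "0", "0", "0", "1"]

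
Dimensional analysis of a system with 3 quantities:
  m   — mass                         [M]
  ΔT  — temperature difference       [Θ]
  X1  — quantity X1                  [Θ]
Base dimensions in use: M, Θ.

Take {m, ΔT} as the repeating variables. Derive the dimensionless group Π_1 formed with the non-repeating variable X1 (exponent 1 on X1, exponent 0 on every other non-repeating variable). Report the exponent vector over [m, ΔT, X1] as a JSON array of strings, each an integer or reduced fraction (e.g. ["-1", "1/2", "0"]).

["0", "-1", "1"]

Write exponents as rows M,Θ / cols m,ΔT,X1:
  M: [ 1  0  0]
  Θ: [ 0  1  1]
Echelon form has 2 nonzero rows (pivots: m,ΔT)
Repeat: m,ΔT; free: X1
RREF:
  r0: [   1    0    0]
  r1: [   0    1    1]
Fix exponent of X1 at 1; solve each RREF row for its pivot's exponent:
  r0: exp(m) + (0)·1 = 0 ⇒ exp(m) = 0
  r1: exp(ΔT) + (1)·1 = 0 ⇒ exp(ΔT) = -1
Π_1 = ΔT^-1 · X1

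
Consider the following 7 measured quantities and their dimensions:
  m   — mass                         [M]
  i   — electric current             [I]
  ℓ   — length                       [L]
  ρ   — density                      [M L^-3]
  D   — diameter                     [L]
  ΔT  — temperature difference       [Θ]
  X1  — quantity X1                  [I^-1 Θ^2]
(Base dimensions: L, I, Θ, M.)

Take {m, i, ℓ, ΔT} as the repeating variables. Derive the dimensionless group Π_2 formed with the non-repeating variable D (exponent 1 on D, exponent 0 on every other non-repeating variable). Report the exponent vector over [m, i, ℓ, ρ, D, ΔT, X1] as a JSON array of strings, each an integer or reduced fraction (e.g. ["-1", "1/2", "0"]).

["0", "0", "-1", "0", "1", "0", "0"]

Exponent matrix [L,I,Θ,M] × [m,i,ℓ,ρ,D,ΔT,X1]:
  L: [ 0  0  1 -3  1  0  0]
  I: [ 0  1  0  0  0  0 -1]
  Θ: [ 0  0  0  0  0  1  2]
  M: [ 1  0  0  1  0  0  0]
Row reduction gives pivot columns m,i,ℓ,ΔT; rank = 4
Pivot set = {m,i,ℓ,ΔT}, free = {ρ,D,X1}
RREF:
  r0: [   1    0    0    1    0    0    0]
  r1: [   0    1    0    0    0    0   -1]
  r2: [   0    0    1   -3    1    0    0]
  r3: [   0    0    0    0    0    1    2]
Fix exponent of D at 1, ρ at 0, X1 at 0; solve each RREF row for its pivot's exponent:
  r0: exp(m) + (0)·1 = 0 ⇒ exp(m) = 0
  r1: exp(i) + (0)·1 = 0 ⇒ exp(i) = 0
  r2: exp(ℓ) + (1)·1 = 0 ⇒ exp(ℓ) = -1
  r3: exp(ΔT) + (0)·1 = 0 ⇒ exp(ΔT) = 0
Π_2 = ℓ^-1 · D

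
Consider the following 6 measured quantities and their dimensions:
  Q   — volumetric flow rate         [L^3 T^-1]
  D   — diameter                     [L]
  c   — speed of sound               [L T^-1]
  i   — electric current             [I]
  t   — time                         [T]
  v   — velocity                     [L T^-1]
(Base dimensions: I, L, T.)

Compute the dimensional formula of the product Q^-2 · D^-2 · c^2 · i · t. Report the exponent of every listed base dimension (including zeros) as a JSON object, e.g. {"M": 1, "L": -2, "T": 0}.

Dimensional matrix (I×L×T by Q×D×c×i×t×v):
  I: [ 0  0  0  1  0  0]
  L: [ 3  1  1  0  0  1]
  T: [-1  0 -1  0  1 -1]
  [I]: (-2)·0+(-2)·0+(2)·0+(1)·1+(1)·0 = 1
  [L]: (-2)·3+(-2)·1+(2)·1+(1)·0+(1)·0 = -6
  [T]: (-2)·-1+(-2)·0+(2)·-1+(1)·0+(1)·1 = 1
⇒ I L^-6 T

{"I": 1, "L": -6, "T": 1}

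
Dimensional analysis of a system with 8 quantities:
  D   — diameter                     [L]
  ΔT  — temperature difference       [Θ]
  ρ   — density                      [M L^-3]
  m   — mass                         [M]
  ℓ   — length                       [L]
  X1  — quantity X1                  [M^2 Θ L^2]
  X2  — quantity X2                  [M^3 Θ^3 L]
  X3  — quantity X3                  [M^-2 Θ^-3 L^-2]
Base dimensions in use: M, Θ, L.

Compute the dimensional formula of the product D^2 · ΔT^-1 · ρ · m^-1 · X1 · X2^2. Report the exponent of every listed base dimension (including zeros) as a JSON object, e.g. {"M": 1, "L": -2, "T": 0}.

{"M": 8, "Θ": 6, "L": 3}

Dimensional matrix (M×Θ×L by D×ΔT×ρ×m×ℓ×X1×X2×X3):
  M: [ 0  0  1  1  0  2  3 -2]
  Θ: [ 0  1  0  0  0  1  3 -3]
  L: [ 1  0 -3  0  1  2  1 -2]
  [M]: (2)·0+(-1)·0+(1)·1+(-1)·1+(1)·2+(2)·3 = 8
  [Θ]: (2)·0+(-1)·1+(1)·0+(-1)·0+(1)·1+(2)·3 = 6
  [L]: (2)·1+(-1)·0+(1)·-3+(-1)·0+(1)·2+(2)·1 = 3
⇒ M^8 Θ^6 L^3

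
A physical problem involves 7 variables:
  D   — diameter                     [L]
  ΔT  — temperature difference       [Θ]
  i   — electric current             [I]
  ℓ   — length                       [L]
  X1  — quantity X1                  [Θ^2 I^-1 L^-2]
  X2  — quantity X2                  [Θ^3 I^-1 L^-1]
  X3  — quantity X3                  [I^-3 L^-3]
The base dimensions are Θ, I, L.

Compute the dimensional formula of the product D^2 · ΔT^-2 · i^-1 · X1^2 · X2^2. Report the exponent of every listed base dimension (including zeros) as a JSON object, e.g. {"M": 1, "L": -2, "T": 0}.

{"Θ": 8, "I": -5, "L": -4}

Write exponents as rows Θ,I,L / cols D,ΔT,i,ℓ,X1,X2,X3:
  Θ: [ 0  1  0  0  2  3  0]
  I: [ 0  0  1  0 -1 -1 -3]
  L: [ 1  0  0  1 -2 -1 -3]
  [Θ]: (2)·0+(-2)·1+(-1)·0+(2)·2+(2)·3 = 8
  [I]: (2)·0+(-2)·0+(-1)·1+(2)·-1+(2)·-1 = -5
  [L]: (2)·1+(-2)·0+(-1)·0+(2)·-2+(2)·-1 = -4
⇒ Θ^8 I^-5 L^-4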